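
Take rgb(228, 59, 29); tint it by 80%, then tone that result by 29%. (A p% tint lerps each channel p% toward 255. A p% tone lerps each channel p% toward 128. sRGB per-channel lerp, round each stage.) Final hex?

An 80% tint moves each channel 80% toward 255:
  R: 228 + 0.8×(255−228) = 228 + 21.6 = 249.6 → 250
  G: 59 + 156.8 = 215.8 → 216
  B: 29 + 0.8×(255−29) = 29 + 180.8 = 209.8 → 210
After the tint: rgb(250, 216, 210) = #FAD8D2.
Lerp each channel 29% toward 128:
  R: 250 + 0.29×(128−250) = 250 − 35.38 = 214.62 → 215
  G: 216 + 0.29×(128−216) = 216 − 25.52 = 190.48 → 190
  B: 210 + 0.29×(128−210) = 210 − 23.78 = 186.22 → 186
rgb(215, 190, 186) = #D7BEBA.

#D7BEBA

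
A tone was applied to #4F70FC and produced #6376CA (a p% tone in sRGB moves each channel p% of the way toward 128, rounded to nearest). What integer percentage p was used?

#4F70FC is rgb(79, 112, 252); #6376CA is rgb(99, 118, 202).
On the B channel (widest range): 202 ≈ 252 + (p/100)(128 − 252), so p ≈ 100×(202 − 252)/(128 − 252) = -5000/-124 = 40.32.
p = 40 reproduces all three channels after rounding.

40%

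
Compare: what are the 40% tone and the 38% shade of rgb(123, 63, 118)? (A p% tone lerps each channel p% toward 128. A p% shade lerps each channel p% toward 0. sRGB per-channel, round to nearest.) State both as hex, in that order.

40% tone:
  R: 123 + 0.4×(128−123) = 123 + 2 = 125 → 125
  G: 63 + 0.4×(128−63) = 63 + 26 = 89 → 89
  B: 118 + 0.4×(128−118) = 118 + 4 = 122 → 122
  → #7d597a
38% shade:
  R: 123 − 46.74 = 76.26 → 76
  G: 63 − 23.94 = 39.06 → 39
  B: 118 − 44.84 = 73.16 → 73
  → #4c2749

#7d597a, #4c2749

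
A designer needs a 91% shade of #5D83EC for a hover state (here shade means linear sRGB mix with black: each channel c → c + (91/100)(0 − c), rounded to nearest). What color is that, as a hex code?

#080C15

#5D83EC is rgb(93, 131, 236).
Per channel, c → c + 0.91(0 − c):
  R: 93 − 84.63 = 8.37 → 8
  G: 131 + 0.91×(0−131) = 131 − 119.21 = 11.79 → 12
  B: 236 − 214.76 = 21.24 → 21
rgb(8, 12, 21) = #080C15.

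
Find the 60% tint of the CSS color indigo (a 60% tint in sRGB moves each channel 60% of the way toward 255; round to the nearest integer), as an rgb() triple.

rgb(183, 153, 205)

CSS indigo is rgb(75, 0, 130).
Lerp each channel 60% toward 255:
  R: 75 + 0.6×(255−75) = 75 + 108 = 183 → 183
  G: 0 + 0.6×(255−0) = 0 + 153 = 153 → 153
  B: 130 + 75 = 205 → 205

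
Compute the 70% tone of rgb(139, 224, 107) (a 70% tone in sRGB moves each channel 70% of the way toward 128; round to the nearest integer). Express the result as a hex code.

#839D7A

Per channel, c → c + 0.7(128 − c):
  R: 139 + 0.7×(128−139) = 139 − 7.7 = 131.3 → 131
  G: 224 + 0.7×(128−224) = 224 − 67.2 = 156.8 → 157
  B: 107 + 0.7×(128−107) = 107 + 14.7 = 121.7 → 122
rgb(131, 157, 122) = #839D7A.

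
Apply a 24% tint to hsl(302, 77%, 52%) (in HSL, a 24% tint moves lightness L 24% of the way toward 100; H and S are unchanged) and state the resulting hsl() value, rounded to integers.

hsl(302, 77%, 64%)

L moves 24% from 52 toward 100: 52 + 11.52 = 63.52 → 64.
H and S are unchanged.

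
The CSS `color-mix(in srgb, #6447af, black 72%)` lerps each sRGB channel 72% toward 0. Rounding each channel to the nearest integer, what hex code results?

#6447af is rgb(100, 71, 175).
Per channel, c → c + 0.72(0 − c):
  R: 100 − 72 = 28 → 28
  G: 71 − 51.12 = 19.88 → 20
  B: 175 + 0.72×(0−175) = 175 − 126 = 49 → 49
rgb(28, 20, 49) = #1c1431.

#1c1431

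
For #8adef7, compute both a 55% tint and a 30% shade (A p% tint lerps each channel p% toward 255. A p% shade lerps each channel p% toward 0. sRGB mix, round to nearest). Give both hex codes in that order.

#8adef7 is rgb(138, 222, 247).
55% tint:
  R: 138 + 64.35 = 202.35 → 202
  G: 222 + 0.55×(255−222) = 222 + 18.15 = 240.15 → 240
  B: 247 + 0.55×(255−247) = 247 + 4.4 = 251.4 → 251
  → #caf0fb
30% shade:
  R: 138 − 41.4 = 96.6 → 97
  G: 222 − 66.6 = 155.4 → 155
  B: 247 − 74.1 = 172.9 → 173
  → #619bad

#caf0fb, #619bad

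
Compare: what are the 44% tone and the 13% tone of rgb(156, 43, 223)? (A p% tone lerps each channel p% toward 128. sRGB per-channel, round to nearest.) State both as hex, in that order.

44% tone:
  R: 156 + 0.44×(128−156) = 156 − 12.32 = 143.68 → 144
  G: 43 + 0.44×(128−43) = 43 + 37.4 = 80.4 → 80
  B: 223 + 0.44×(128−223) = 223 − 41.8 = 181.2 → 181
  → #9050B5
13% tone:
  R: 156 + 0.13×(128−156) = 156 − 3.64 = 152.36 → 152
  G: 43 + 0.13×(128−43) = 43 + 11.05 = 54.05 → 54
  B: 223 + 0.13×(128−223) = 223 − 12.35 = 210.65 → 211
  → #9836D3

#9050B5, #9836D3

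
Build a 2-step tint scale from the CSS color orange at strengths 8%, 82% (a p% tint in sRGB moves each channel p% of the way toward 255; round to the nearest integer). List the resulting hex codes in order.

#FFAC14, #FFEFD1

CSS orange is rgb(255, 165, 0).
8%: (255→255, 165 + 7.2 = 172.2→172, 0 + 20.4 = 20.4→20) → #FFAC14
82%: (255→255, 165 + 73.8 = 238.8→239, 0 + 209.1 = 209.1→209) → #FFEFD1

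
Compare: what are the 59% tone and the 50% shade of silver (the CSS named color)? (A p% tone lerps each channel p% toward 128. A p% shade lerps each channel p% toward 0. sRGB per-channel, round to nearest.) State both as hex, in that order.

CSS silver is rgb(192, 192, 192).
59% tone:
  R: 192 − 37.76 = 154.24 → 154
  G: 192 + 0.59×(128−192) = 192 − 37.76 = 154.24 → 154
  B: 192 + 0.59×(128−192) = 192 − 37.76 = 154.24 → 154
  → #9a9a9a
50% shade:
  R: 192 + 0.5×(0−192) = 192 − 96 = 96 → 96
  G: 192 + 0.5×(0−192) = 192 − 96 = 96 → 96
  B: 192 − 96 = 96 → 96
  → #606060

#9a9a9a, #606060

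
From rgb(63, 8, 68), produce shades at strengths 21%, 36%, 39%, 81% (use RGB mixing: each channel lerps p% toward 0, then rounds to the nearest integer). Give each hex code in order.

21%: (63 − 13.23 = 49.77→50, 8 − 1.68 = 6.32→6, 68 − 14.28 = 53.72→54) → #320636
36%: (63 − 22.68 = 40.32→40, 8 − 2.88 = 5.12→5, 68 − 24.48 = 43.52→44) → #28052C
39%: (63 − 24.57 = 38.43→38, 8 − 3.12 = 4.88→5, 68 − 26.52 = 41.48→41) → #260529
81%: (63 − 51.03 = 11.97→12, 8 − 6.48 = 1.52→2, 68 − 55.08 = 12.92→13) → #0C020D

#320636, #28052C, #260529, #0C020D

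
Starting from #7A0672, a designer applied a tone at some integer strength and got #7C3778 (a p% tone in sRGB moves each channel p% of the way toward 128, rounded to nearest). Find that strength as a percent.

#7A0672 is rgb(122, 6, 114); #7C3778 is rgb(124, 55, 120).
On the G channel (widest range): 55 ≈ 6 + (p/100)(128 − 6), so p ≈ 100×(55 − 6)/(128 − 6) = 4900/122 = 40.16.
p = 40 reproduces all three channels after rounding.

40%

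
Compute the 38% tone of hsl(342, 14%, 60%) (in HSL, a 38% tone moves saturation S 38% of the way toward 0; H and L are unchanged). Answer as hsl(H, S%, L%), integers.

hsl(342, 9%, 60%)

S moves 38% from 14 toward 0: 14 − 5.32 = 8.68 → 9.
H and L are unchanged.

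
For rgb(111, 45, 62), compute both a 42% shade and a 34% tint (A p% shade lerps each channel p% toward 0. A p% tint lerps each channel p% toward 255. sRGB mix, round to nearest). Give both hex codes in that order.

42% shade:
  R: 111 + 0.42×(0−111) = 111 − 46.62 = 64.38 → 64
  G: 45 − 18.9 = 26.1 → 26
  B: 62 − 26.04 = 35.96 → 36
  → #401A24
34% tint:
  R: 111 + 0.34×(255−111) = 111 + 48.96 = 159.96 → 160
  G: 45 + 0.34×(255−45) = 45 + 71.4 = 116.4 → 116
  B: 62 + 0.34×(255−62) = 62 + 65.62 = 127.62 → 128
  → #A07480

#401A24, #A07480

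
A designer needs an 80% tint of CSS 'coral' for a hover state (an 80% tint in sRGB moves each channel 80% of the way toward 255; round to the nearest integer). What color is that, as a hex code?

#ffe5dc

CSS coral is rgb(255, 127, 80).
Lerp each channel 80% toward 255:
  R: 255 + 0.8×(255−255) = 255 + 0 = 255 → 255
  G: 127 + 102.4 = 229.4 → 229
  B: 80 + 140 = 220 → 220
rgb(255, 229, 220) = #ffe5dc.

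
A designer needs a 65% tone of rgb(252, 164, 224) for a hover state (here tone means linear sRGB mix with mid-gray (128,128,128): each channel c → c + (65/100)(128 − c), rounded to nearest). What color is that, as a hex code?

A 65% tone moves each channel 65% toward 128:
  R: 252 + 0.65×(128−252) = 252 − 80.6 = 171.4 → 171
  G: 164 − 23.4 = 140.6 → 141
  B: 224 − 62.4 = 161.6 → 162
rgb(171, 141, 162) = #ab8da2.

#ab8da2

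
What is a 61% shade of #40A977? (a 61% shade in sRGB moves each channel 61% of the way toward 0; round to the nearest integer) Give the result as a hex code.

#19422E

#40A977 is rgb(64, 169, 119).
Per channel, c → c + 0.61(0 − c):
  R: 64 + 0.61×(0−64) = 64 − 39.04 = 24.96 → 25
  G: 169 − 103.09 = 65.91 → 66
  B: 119 + 0.61×(0−119) = 119 − 72.59 = 46.41 → 46
rgb(25, 66, 46) = #19422E.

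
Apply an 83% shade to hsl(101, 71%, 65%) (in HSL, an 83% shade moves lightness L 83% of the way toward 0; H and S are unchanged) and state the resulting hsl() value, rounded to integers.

L moves 83% from 65 toward 0: 65 − 53.95 = 11.05 → 11.
H and S are unchanged.

hsl(101, 71%, 11%)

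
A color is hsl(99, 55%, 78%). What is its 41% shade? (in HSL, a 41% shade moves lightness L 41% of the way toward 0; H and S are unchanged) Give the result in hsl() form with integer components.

L moves 41% from 78 toward 0: 78 − 31.98 = 46.02 → 46.
H and S are unchanged.

hsl(99, 55%, 46%)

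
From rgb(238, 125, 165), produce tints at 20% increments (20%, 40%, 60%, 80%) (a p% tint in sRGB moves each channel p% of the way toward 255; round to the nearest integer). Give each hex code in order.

#F197B7, #F5B1C9, #F8CBDB, #FCE5ED

20%: (238 + 3.4 = 241.4→241, 125 + 26 = 151→151, 165 + 18 = 183→183) → #F197B7
40%: (238 + 6.8 = 244.8→245, 125 + 52 = 177→177, 165 + 36 = 201→201) → #F5B1C9
60%: (238 + 10.2 = 248.2→248, 125 + 78 = 203→203, 165 + 54 = 219→219) → #F8CBDB
80%: (238 + 13.6 = 251.6→252, 125 + 104 = 229→229, 165 + 72 = 237→237) → #FCE5ED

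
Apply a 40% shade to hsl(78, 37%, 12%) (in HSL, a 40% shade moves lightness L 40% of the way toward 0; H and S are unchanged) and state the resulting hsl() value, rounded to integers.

hsl(78, 37%, 7%)

L moves 40% from 12 toward 0: 12 − 4.8 = 7.2 → 7.
H and S are unchanged.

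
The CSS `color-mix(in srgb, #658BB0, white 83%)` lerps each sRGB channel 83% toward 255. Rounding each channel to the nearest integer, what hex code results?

#658BB0 is rgb(101, 139, 176).
An 83% tint moves each channel 83% toward 255:
  R: 101 + 0.83×(255−101) = 101 + 127.82 = 228.82 → 229
  G: 139 + 96.28 = 235.28 → 235
  B: 176 + 0.83×(255−176) = 176 + 65.57 = 241.57 → 242
rgb(229, 235, 242) = #E5EBF2.

#E5EBF2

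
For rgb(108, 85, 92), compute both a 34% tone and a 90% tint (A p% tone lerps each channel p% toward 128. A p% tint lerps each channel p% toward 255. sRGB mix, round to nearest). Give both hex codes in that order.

34% tone:
  R: 108 + 0.34×(128−108) = 108 + 6.8 = 114.8 → 115
  G: 85 + 14.62 = 99.62 → 100
  B: 92 + 12.24 = 104.24 → 104
  → #736468
90% tint:
  R: 108 + 132.3 = 240.3 → 240
  G: 85 + 153 = 238 → 238
  B: 92 + 146.7 = 238.7 → 239
  → #F0EEEF

#736468, #F0EEEF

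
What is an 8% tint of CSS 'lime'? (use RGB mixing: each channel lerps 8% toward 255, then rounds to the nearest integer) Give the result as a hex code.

#14FF14

CSS lime is rgb(0, 255, 0).
Per channel, c → c + 0.08(255 − c):
  R: 0 + 20.4 = 20.4 → 20
  G: 255 + 0.08×(255−255) = 255 + 0 = 255 → 255
  B: 0 + 0.08×(255−0) = 0 + 20.4 = 20.4 → 20
rgb(20, 255, 20) = #14FF14.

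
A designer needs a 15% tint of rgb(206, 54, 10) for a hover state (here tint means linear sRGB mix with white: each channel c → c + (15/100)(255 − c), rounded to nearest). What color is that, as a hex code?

Lerp each channel 15% toward 255:
  R: 206 + 0.15×(255−206) = 206 + 7.35 = 213.35 → 213
  G: 54 + 30.15 = 84.15 → 84
  B: 10 + 0.15×(255−10) = 10 + 36.75 = 46.75 → 47
rgb(213, 84, 47) = #D5542F.

#D5542F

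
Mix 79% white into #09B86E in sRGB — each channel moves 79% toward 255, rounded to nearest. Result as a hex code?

#09B86E is rgb(9, 184, 110).
Per channel, c → c + 0.79(255 − c):
  R: 9 + 0.79×(255−9) = 9 + 194.34 = 203.34 → 203
  G: 184 + 56.09 = 240.09 → 240
  B: 110 + 114.55 = 224.55 → 225
rgb(203, 240, 225) = #CBF0E1.

#CBF0E1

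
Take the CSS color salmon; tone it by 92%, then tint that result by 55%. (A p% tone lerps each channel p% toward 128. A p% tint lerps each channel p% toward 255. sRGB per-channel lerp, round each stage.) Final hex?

CSS salmon is rgb(250, 128, 114).
Lerp each channel 92% toward 128:
  R: 250 − 112.24 = 137.76 → 138
  G: 128 + 0 = 128 → 128
  B: 114 + 0.92×(128−114) = 114 + 12.88 = 126.88 → 127
After the tone: rgb(138, 128, 127) = #8A807F.
Lerp each channel 55% toward 255:
  R: 138 + 64.35 = 202.35 → 202
  G: 128 + 0.55×(255−128) = 128 + 69.85 = 197.85 → 198
  B: 127 + 0.55×(255−127) = 127 + 70.4 = 197.4 → 197
rgb(202, 198, 197) = #CAC6C5.

#CAC6C5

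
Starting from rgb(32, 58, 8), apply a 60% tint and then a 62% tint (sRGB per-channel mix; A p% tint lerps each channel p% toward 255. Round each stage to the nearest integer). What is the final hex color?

#dde1d9

Lerp each channel 60% toward 255:
  R: 32 + 0.6×(255−32) = 32 + 133.8 = 165.8 → 166
  G: 58 + 0.6×(255−58) = 58 + 118.2 = 176.2 → 176
  B: 8 + 148.2 = 156.2 → 156
After the tint: rgb(166, 176, 156) = #a6b09c.
Per channel, c → c + 0.62(255 − c):
  R: 166 + 0.62×(255−166) = 166 + 55.18 = 221.18 → 221
  G: 176 + 48.98 = 224.98 → 225
  B: 156 + 0.62×(255−156) = 156 + 61.38 = 217.38 → 217
rgb(221, 225, 217) = #dde1d9.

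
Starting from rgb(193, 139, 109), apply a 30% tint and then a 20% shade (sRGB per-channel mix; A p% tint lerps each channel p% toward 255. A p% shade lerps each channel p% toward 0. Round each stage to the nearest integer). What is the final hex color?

Lerp each channel 30% toward 255:
  R: 193 + 0.3×(255−193) = 193 + 18.6 = 211.6 → 212
  G: 139 + 0.3×(255−139) = 139 + 34.8 = 173.8 → 174
  B: 109 + 0.3×(255−109) = 109 + 43.8 = 152.8 → 153
After the tint: rgb(212, 174, 153) = #d4ae99.
A 20% shade moves each channel 20% toward 0:
  R: 212 − 42.4 = 169.6 → 170
  G: 174 − 34.8 = 139.2 → 139
  B: 153 + 0.2×(0−153) = 153 − 30.6 = 122.4 → 122
rgb(170, 139, 122) = #aa8b7a.

#aa8b7a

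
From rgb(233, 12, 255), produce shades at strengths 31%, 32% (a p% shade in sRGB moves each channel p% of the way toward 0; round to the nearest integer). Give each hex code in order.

31%: (233 − 72.23 = 160.77→161, 12 − 3.72 = 8.28→8, 255 − 79.05 = 175.95→176) → #a108b0
32%: (233 − 74.56 = 158.44→158, 12 − 3.84 = 8.16→8, 255 − 81.6 = 173.4→173) → #9e08ad

#a108b0, #9e08ad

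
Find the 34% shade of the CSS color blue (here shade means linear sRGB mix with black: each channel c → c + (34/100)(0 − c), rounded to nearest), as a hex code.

#0000A8

CSS blue is rgb(0, 0, 255).
Per channel, c → c + 0.34(0 − c):
  R: 0 + 0.34×(0−0) = 0 + 0 = 0 → 0
  G: 0 + 0 = 0 → 0
  B: 255 + 0.34×(0−255) = 255 − 86.7 = 168.3 → 168
rgb(0, 0, 168) = #0000A8.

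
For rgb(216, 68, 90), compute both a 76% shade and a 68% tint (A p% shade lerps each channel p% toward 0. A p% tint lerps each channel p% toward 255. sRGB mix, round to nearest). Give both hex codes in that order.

76% shade:
  R: 216 − 164.16 = 51.84 → 52
  G: 68 + 0.76×(0−68) = 68 − 51.68 = 16.32 → 16
  B: 90 + 0.76×(0−90) = 90 − 68.4 = 21.6 → 22
  → #341016
68% tint:
  R: 216 + 0.68×(255−216) = 216 + 26.52 = 242.52 → 243
  G: 68 + 0.68×(255−68) = 68 + 127.16 = 195.16 → 195
  B: 90 + 112.2 = 202.2 → 202
  → #f3c3ca

#341016, #f3c3ca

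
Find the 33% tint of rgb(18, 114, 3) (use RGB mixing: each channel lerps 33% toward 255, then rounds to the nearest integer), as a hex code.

Per channel, c → c + 0.33(255 − c):
  R: 18 + 78.21 = 96.21 → 96
  G: 114 + 0.33×(255−114) = 114 + 46.53 = 160.53 → 161
  B: 3 + 83.16 = 86.16 → 86
rgb(96, 161, 86) = #60A156.

#60A156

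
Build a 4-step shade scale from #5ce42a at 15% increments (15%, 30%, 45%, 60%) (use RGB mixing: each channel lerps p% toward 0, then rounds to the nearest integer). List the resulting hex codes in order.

#4ec224, #40a01d, #337d17, #255b11

#5ce42a is rgb(92, 228, 42).
15%: (92 − 13.8 = 78.2→78, 228 − 34.2 = 193.8→194, 42 − 6.3 = 35.7→36) → #4ec224
30%: (92 − 27.6 = 64.4→64, 228 − 68.4 = 159.6→160, 42 − 12.6 = 29.4→29) → #40a01d
45%: (92 − 41.4 = 50.6→51, 228 − 102.6 = 125.4→125, 42 − 18.9 = 23.1→23) → #337d17
60%: (92 − 55.2 = 36.8→37, 228 − 136.8 = 91.2→91, 42 − 25.2 = 16.8→17) → #255b11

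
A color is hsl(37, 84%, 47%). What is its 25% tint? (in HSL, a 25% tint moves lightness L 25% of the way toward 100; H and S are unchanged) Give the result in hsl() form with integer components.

L moves 25% from 47 toward 100: 47 + 13.25 = 60.25 → 60.
H and S are unchanged.

hsl(37, 84%, 60%)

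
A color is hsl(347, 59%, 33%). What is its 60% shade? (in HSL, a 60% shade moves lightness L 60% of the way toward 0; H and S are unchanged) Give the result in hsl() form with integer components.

L moves 60% from 33 toward 0: 33 − 19.8 = 13.2 → 13.
H and S are unchanged.

hsl(347, 59%, 13%)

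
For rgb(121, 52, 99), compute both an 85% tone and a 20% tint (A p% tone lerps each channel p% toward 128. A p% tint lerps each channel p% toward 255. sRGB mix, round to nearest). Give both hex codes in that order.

#7F757C, #945D82

85% tone:
  R: 121 + 5.95 = 126.95 → 127
  G: 52 + 0.85×(128−52) = 52 + 64.6 = 116.6 → 117
  B: 99 + 0.85×(128−99) = 99 + 24.65 = 123.65 → 124
  → #7F757C
20% tint:
  R: 121 + 0.2×(255−121) = 121 + 26.8 = 147.8 → 148
  G: 52 + 40.6 = 92.6 → 93
  B: 99 + 31.2 = 130.2 → 130
  → #945D82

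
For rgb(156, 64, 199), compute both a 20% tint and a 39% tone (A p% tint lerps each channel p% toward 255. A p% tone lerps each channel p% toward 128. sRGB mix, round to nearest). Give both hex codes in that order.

#b066d2, #9159ab

20% tint:
  R: 156 + 0.2×(255−156) = 156 + 19.8 = 175.8 → 176
  G: 64 + 0.2×(255−64) = 64 + 38.2 = 102.2 → 102
  B: 199 + 11.2 = 210.2 → 210
  → #b066d2
39% tone:
  R: 156 − 10.92 = 145.08 → 145
  G: 64 + 24.96 = 88.96 → 89
  B: 199 − 27.69 = 171.31 → 171
  → #9159ab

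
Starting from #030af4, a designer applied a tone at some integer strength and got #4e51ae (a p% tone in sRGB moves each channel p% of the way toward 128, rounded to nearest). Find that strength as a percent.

60%

#030af4 is rgb(3, 10, 244); #4e51ae is rgb(78, 81, 174).
On the R channel (widest range): 78 ≈ 3 + (p/100)(128 − 3), so p ≈ 100×(78 − 3)/(128 − 3) = 7500/125 = 60.00.
p = 60 reproduces all three channels after rounding.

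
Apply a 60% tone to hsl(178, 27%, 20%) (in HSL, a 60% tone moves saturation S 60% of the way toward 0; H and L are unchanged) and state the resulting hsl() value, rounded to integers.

hsl(178, 11%, 20%)

S moves 60% from 27 toward 0: 27 − 16.2 = 10.8 → 11.
H and L are unchanged.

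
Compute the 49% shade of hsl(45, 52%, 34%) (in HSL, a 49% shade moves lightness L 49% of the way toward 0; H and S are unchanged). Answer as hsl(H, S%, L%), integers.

L moves 49% from 34 toward 0: 34 − 16.66 = 17.34 → 17.
H and S are unchanged.

hsl(45, 52%, 17%)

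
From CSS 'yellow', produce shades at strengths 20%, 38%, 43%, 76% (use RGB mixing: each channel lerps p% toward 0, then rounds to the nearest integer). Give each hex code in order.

#cccc00, #9e9e00, #919100, #3d3d00

CSS yellow is rgb(255, 255, 0).
20%: (255 − 51 = 204→204, 255 − 51 = 204→204, 0→0) → #cccc00
38%: (255 − 96.9 = 158.1→158, 255 − 96.9 = 158.1→158, 0→0) → #9e9e00
43%: (255 − 109.65 = 145.35→145, 255 − 109.65 = 145.35→145, 0→0) → #919100
76%: (255 − 193.8 = 61.2→61, 255 − 193.8 = 61.2→61, 0→0) → #3d3d00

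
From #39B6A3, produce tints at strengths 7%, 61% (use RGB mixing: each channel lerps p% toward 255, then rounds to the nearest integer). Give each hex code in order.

#47BBA9, #B2E3DB

#39B6A3 is rgb(57, 182, 163).
7%: (57 + 13.86 = 70.86→71, 182 + 5.11 = 187.11→187, 163 + 6.44 = 169.44→169) → #47BBA9
61%: (57 + 120.78 = 177.78→178, 182 + 44.53 = 226.53→227, 163 + 56.12 = 219.12→219) → #B2E3DB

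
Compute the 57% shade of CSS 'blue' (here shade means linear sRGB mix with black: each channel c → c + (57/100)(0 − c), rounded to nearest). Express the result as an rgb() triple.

rgb(0, 0, 110)

CSS blue is rgb(0, 0, 255).
A 57% shade moves each channel 57% toward 0:
  R: 0 + 0 = 0 → 0
  G: 0 + 0.57×(0−0) = 0 + 0 = 0 → 0
  B: 255 + 0.57×(0−255) = 255 − 145.35 = 109.65 → 110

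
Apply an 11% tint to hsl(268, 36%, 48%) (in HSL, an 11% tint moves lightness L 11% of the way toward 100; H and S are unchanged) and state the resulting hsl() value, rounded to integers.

L moves 11% from 48 toward 100: 48 + 5.72 = 53.72 → 54.
H and S are unchanged.

hsl(268, 36%, 54%)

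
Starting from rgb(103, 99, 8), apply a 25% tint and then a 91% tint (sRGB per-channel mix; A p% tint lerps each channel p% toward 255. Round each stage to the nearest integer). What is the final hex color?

Lerp each channel 25% toward 255:
  R: 103 + 0.25×(255−103) = 103 + 38 = 141 → 141
  G: 99 + 0.25×(255−99) = 99 + 39 = 138 → 138
  B: 8 + 0.25×(255−8) = 8 + 61.75 = 69.75 → 70
After the tint: rgb(141, 138, 70) = #8d8a46.
A 91% tint moves each channel 91% toward 255:
  R: 141 + 103.74 = 244.74 → 245
  G: 138 + 106.47 = 244.47 → 244
  B: 70 + 168.35 = 238.35 → 238
rgb(245, 244, 238) = #f5f4ee.

#f5f4ee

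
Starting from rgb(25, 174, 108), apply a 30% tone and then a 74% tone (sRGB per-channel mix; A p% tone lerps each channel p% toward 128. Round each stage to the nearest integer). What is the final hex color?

#6D887C

Lerp each channel 30% toward 128:
  R: 25 + 0.3×(128−25) = 25 + 30.9 = 55.9 → 56
  G: 174 + 0.3×(128−174) = 174 − 13.8 = 160.2 → 160
  B: 108 + 6 = 114 → 114
After the tone: rgb(56, 160, 114) = #38A072.
A 74% tone moves each channel 74% toward 128:
  R: 56 + 0.74×(128−56) = 56 + 53.28 = 109.28 → 109
  G: 160 + 0.74×(128−160) = 160 − 23.68 = 136.32 → 136
  B: 114 + 0.74×(128−114) = 114 + 10.36 = 124.36 → 124
rgb(109, 136, 124) = #6D887C.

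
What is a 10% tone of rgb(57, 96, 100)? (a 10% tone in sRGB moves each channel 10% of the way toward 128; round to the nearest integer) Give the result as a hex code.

A 10% tone moves each channel 10% toward 128:
  R: 57 + 0.1×(128−57) = 57 + 7.1 = 64.1 → 64
  G: 96 + 0.1×(128−96) = 96 + 3.2 = 99.2 → 99
  B: 100 + 2.8 = 102.8 → 103
rgb(64, 99, 103) = #406367.

#406367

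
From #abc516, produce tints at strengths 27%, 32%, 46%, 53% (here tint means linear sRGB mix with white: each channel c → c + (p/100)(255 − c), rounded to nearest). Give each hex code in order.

#abc516 is rgb(171, 197, 22).
27%: (171 + 22.68 = 193.68→194, 197 + 15.66 = 212.66→213, 22 + 62.91 = 84.91→85) → #c2d555
32%: (171 + 26.88 = 197.88→198, 197 + 18.56 = 215.56→216, 22 + 74.56 = 96.56→97) → #c6d861
46%: (171 + 38.64 = 209.64→210, 197 + 26.68 = 223.68→224, 22 + 107.18 = 129.18→129) → #d2e081
53%: (171 + 44.52 = 215.52→216, 197 + 30.74 = 227.74→228, 22 + 123.49 = 145.49→145) → #d8e491

#c2d555, #c6d861, #d2e081, #d8e491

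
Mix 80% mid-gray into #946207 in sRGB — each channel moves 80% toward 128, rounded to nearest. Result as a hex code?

#946207 is rgb(148, 98, 7).
An 80% tone moves each channel 80% toward 128:
  R: 148 + 0.8×(128−148) = 148 − 16 = 132 → 132
  G: 98 + 24 = 122 → 122
  B: 7 + 0.8×(128−7) = 7 + 96.8 = 103.8 → 104
rgb(132, 122, 104) = #847a68.

#847a68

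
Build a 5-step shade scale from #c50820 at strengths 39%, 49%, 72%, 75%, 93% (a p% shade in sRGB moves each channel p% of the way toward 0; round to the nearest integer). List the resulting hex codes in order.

#780514, #640410, #370209, #310208, #0e0102

#c50820 is rgb(197, 8, 32).
39%: (197 − 76.83 = 120.17→120, 8 − 3.12 = 4.88→5, 32 − 12.48 = 19.52→20) → #780514
49%: (197 − 96.53 = 100.47→100, 8 − 3.92 = 4.08→4, 32 − 15.68 = 16.32→16) → #640410
72%: (197 − 141.84 = 55.16→55, 8 − 5.76 = 2.24→2, 32 − 23.04 = 8.96→9) → #370209
75%: (197 − 147.75 = 49.25→49, 8 − 6 = 2→2, 32 − 24 = 8→8) → #310208
93%: (197 − 183.21 = 13.79→14, 8 − 7.44 = 0.56→1, 32 − 29.76 = 2.24→2) → #0e0102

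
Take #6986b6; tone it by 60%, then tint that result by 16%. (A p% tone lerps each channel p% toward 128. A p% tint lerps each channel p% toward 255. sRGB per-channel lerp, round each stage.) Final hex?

#8d96a7

#6986b6 is rgb(105, 134, 182).
Lerp each channel 60% toward 128:
  R: 105 + 0.6×(128−105) = 105 + 13.8 = 118.8 → 119
  G: 134 − 3.6 = 130.4 → 130
  B: 182 + 0.6×(128−182) = 182 − 32.4 = 149.6 → 150
After the tone: rgb(119, 130, 150) = #778296.
A 16% tint moves each channel 16% toward 255:
  R: 119 + 0.16×(255−119) = 119 + 21.76 = 140.76 → 141
  G: 130 + 0.16×(255−130) = 130 + 20 = 150 → 150
  B: 150 + 16.8 = 166.8 → 167
rgb(141, 150, 167) = #8d96a7.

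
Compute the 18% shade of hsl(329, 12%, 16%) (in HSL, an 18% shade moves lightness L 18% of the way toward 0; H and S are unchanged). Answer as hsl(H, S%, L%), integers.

L moves 18% from 16 toward 0: 16 − 2.88 = 13.12 → 13.
H and S are unchanged.

hsl(329, 12%, 13%)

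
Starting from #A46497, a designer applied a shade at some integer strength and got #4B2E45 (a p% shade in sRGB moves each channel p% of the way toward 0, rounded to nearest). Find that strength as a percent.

54%

#A46497 is rgb(164, 100, 151); #4B2E45 is rgb(75, 46, 69).
On the R channel (widest range): 75 ≈ 164 + (p/100)(0 − 164), so p ≈ 100×(75 − 164)/(0 − 164) = -8900/-164 = 54.27.
p = 54 reproduces all three channels after rounding.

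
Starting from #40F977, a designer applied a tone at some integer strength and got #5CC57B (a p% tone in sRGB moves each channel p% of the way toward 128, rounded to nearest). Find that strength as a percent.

#40F977 is rgb(64, 249, 119); #5CC57B is rgb(92, 197, 123).
On the G channel (widest range): 197 ≈ 249 + (p/100)(128 − 249), so p ≈ 100×(197 − 249)/(128 − 249) = -5200/-121 = 42.98.
p = 43 reproduces all three channels after rounding.

43%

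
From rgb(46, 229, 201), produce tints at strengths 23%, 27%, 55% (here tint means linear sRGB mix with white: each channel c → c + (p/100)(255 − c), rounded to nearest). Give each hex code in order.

#5EEBD5, #66ECD8, #A1F3E7

23%: (46 + 48.07 = 94.07→94, 229 + 5.98 = 234.98→235, 201 + 12.42 = 213.42→213) → #5EEBD5
27%: (46 + 56.43 = 102.43→102, 229 + 7.02 = 236.02→236, 201 + 14.58 = 215.58→216) → #66ECD8
55%: (46 + 114.95 = 160.95→161, 229 + 14.3 = 243.3→243, 201 + 29.7 = 230.7→231) → #A1F3E7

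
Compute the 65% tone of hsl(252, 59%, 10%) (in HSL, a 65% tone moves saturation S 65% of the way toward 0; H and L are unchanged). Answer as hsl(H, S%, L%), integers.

S moves 65% from 59 toward 0: 59 − 38.35 = 20.65 → 21.
H and L are unchanged.

hsl(252, 21%, 10%)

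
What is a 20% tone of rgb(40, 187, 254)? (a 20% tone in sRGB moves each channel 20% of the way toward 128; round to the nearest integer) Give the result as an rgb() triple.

rgb(58, 175, 229)

A 20% tone moves each channel 20% toward 128:
  R: 40 + 17.6 = 57.6 → 58
  G: 187 + 0.2×(128−187) = 187 − 11.8 = 175.2 → 175
  B: 254 − 25.2 = 228.8 → 229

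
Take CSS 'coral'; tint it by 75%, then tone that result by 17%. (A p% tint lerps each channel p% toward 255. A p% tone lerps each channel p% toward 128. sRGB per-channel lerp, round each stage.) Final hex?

CSS coral is rgb(255, 127, 80).
Lerp each channel 75% toward 255:
  R: 255 + 0 = 255 → 255
  G: 127 + 0.75×(255−127) = 127 + 96 = 223 → 223
  B: 80 + 0.75×(255−80) = 80 + 131.25 = 211.25 → 211
After the tint: rgb(255, 223, 211) = #FFDFD3.
A 17% tone moves each channel 17% toward 128:
  R: 255 + 0.17×(128−255) = 255 − 21.59 = 233.41 → 233
  G: 223 + 0.17×(128−223) = 223 − 16.15 = 206.85 → 207
  B: 211 + 0.17×(128−211) = 211 − 14.11 = 196.89 → 197
rgb(233, 207, 197) = #E9CFC5.

#E9CFC5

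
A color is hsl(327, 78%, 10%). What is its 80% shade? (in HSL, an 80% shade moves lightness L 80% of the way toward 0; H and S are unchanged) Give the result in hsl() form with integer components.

hsl(327, 78%, 2%)

L moves 80% from 10 toward 0: 10 − 8 = 2 → 2.
H and S are unchanged.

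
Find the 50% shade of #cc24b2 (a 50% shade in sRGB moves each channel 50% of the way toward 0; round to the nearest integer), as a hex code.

#661259

#cc24b2 is rgb(204, 36, 178).
Lerp each channel 50% toward 0:
  R: 204 + 0.5×(0−204) = 204 − 102 = 102 → 102
  G: 36 + 0.5×(0−36) = 36 − 18 = 18 → 18
  B: 178 + 0.5×(0−178) = 178 − 89 = 89 → 89
rgb(102, 18, 89) = #661259.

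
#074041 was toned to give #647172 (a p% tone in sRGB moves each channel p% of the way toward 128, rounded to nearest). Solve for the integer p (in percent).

77%

#074041 is rgb(7, 64, 65); #647172 is rgb(100, 113, 114).
On the R channel (widest range): 100 ≈ 7 + (p/100)(128 − 7), so p ≈ 100×(100 − 7)/(128 − 7) = 9300/121 = 76.86.
p = 77 reproduces all three channels after rounding.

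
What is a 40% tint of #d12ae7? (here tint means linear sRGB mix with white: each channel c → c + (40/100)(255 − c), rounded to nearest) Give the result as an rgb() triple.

#d12ae7 is rgb(209, 42, 231).
A 40% tint moves each channel 40% toward 255:
  R: 209 + 0.4×(255−209) = 209 + 18.4 = 227.4 → 227
  G: 42 + 85.2 = 127.2 → 127
  B: 231 + 9.6 = 240.6 → 241

rgb(227, 127, 241)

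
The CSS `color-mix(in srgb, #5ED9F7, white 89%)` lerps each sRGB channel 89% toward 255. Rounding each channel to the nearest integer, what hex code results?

#5ED9F7 is rgb(94, 217, 247).
Lerp each channel 89% toward 255:
  R: 94 + 0.89×(255−94) = 94 + 143.29 = 237.29 → 237
  G: 217 + 0.89×(255−217) = 217 + 33.82 = 250.82 → 251
  B: 247 + 0.89×(255−247) = 247 + 7.12 = 254.12 → 254
rgb(237, 251, 254) = #EDFBFE.

#EDFBFE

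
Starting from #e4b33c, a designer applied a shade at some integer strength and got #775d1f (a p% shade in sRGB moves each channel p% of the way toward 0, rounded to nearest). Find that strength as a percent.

#e4b33c is rgb(228, 179, 60); #775d1f is rgb(119, 93, 31).
On the R channel (widest range): 119 ≈ 228 + (p/100)(0 − 228), so p ≈ 100×(119 − 228)/(0 − 228) = -10900/-228 = 47.81.
p = 48 reproduces all three channels after rounding.

48%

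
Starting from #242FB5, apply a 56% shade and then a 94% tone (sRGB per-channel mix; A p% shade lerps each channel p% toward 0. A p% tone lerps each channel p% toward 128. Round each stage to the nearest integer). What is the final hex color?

#797A7D

#242FB5 is rgb(36, 47, 181).
Lerp each channel 56% toward 0:
  R: 36 + 0.56×(0−36) = 36 − 20.16 = 15.84 → 16
  G: 47 − 26.32 = 20.68 → 21
  B: 181 + 0.56×(0−181) = 181 − 101.36 = 79.64 → 80
After the shade: rgb(16, 21, 80) = #101550.
A 94% tone moves each channel 94% toward 128:
  R: 16 + 0.94×(128−16) = 16 + 105.28 = 121.28 → 121
  G: 21 + 0.94×(128−21) = 21 + 100.58 = 121.58 → 122
  B: 80 + 0.94×(128−80) = 80 + 45.12 = 125.12 → 125
rgb(121, 122, 125) = #797A7D.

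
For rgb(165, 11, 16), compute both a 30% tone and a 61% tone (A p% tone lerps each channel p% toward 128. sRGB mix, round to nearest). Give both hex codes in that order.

#9A2E32, #8E5254

30% tone:
  R: 165 + 0.3×(128−165) = 165 − 11.1 = 153.9 → 154
  G: 11 + 0.3×(128−11) = 11 + 35.1 = 46.1 → 46
  B: 16 + 0.3×(128−16) = 16 + 33.6 = 49.6 → 50
  → #9A2E32
61% tone:
  R: 165 − 22.57 = 142.43 → 142
  G: 11 + 0.61×(128−11) = 11 + 71.37 = 82.37 → 82
  B: 16 + 0.61×(128−16) = 16 + 68.32 = 84.32 → 84
  → #8E5254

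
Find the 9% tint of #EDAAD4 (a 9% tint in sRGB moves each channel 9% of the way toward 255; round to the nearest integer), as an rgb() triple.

rgb(239, 178, 216)

#EDAAD4 is rgb(237, 170, 212).
Lerp each channel 9% toward 255:
  R: 237 + 0.09×(255−237) = 237 + 1.62 = 238.62 → 239
  G: 170 + 7.65 = 177.65 → 178
  B: 212 + 3.87 = 215.87 → 216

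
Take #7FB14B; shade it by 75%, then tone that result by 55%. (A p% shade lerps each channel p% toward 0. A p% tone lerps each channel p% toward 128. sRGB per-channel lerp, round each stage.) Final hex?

#555A4F

#7FB14B is rgb(127, 177, 75).
A 75% shade moves each channel 75% toward 0:
  R: 127 − 95.25 = 31.75 → 32
  G: 177 − 132.75 = 44.25 → 44
  B: 75 − 56.25 = 18.75 → 19
After the shade: rgb(32, 44, 19) = #202C13.
A 55% tone moves each channel 55% toward 128:
  R: 32 + 52.8 = 84.8 → 85
  G: 44 + 46.2 = 90.2 → 90
  B: 19 + 59.95 = 78.95 → 79
rgb(85, 90, 79) = #555A4F.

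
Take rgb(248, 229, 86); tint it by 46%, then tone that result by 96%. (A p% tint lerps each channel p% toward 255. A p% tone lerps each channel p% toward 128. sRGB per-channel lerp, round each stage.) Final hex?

#858581

A 46% tint moves each channel 46% toward 255:
  R: 248 + 0.46×(255−248) = 248 + 3.22 = 251.22 → 251
  G: 229 + 11.96 = 240.96 → 241
  B: 86 + 77.74 = 163.74 → 164
After the tint: rgb(251, 241, 164) = #FBF1A4.
A 96% tone moves each channel 96% toward 128:
  R: 251 + 0.96×(128−251) = 251 − 118.08 = 132.92 → 133
  G: 241 + 0.96×(128−241) = 241 − 108.48 = 132.52 → 133
  B: 164 + 0.96×(128−164) = 164 − 34.56 = 129.44 → 129
rgb(133, 133, 129) = #858581.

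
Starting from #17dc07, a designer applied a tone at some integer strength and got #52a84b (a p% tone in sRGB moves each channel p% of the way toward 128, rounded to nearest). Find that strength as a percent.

56%

#17dc07 is rgb(23, 220, 7); #52a84b is rgb(82, 168, 75).
On the B channel (widest range): 75 ≈ 7 + (p/100)(128 − 7), so p ≈ 100×(75 − 7)/(128 − 7) = 6800/121 = 56.20.
p = 56 reproduces all three channels after rounding.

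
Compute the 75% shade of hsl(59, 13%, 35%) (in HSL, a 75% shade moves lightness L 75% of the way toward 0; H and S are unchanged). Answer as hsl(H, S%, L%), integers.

L moves 75% from 35 toward 0: 35 − 26.25 = 8.75 → 9.
H and S are unchanged.

hsl(59, 13%, 9%)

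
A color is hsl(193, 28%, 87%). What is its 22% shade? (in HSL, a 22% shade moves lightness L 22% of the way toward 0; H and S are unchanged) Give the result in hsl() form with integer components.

L moves 22% from 87 toward 0: 87 − 19.14 = 67.86 → 68.
H and S are unchanged.

hsl(193, 28%, 68%)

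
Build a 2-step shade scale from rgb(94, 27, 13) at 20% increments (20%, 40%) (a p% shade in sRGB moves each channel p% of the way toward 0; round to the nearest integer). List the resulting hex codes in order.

20%: (94 − 18.8 = 75.2→75, 27 − 5.4 = 21.6→22, 13 − 2.6 = 10.4→10) → #4b160a
40%: (94 − 37.6 = 56.4→56, 27 − 10.8 = 16.2→16, 13 − 5.2 = 7.8→8) → #381008

#4b160a, #381008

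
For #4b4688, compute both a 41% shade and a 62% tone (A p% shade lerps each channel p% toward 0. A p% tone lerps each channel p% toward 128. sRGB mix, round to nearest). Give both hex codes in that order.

#4b4688 is rgb(75, 70, 136).
41% shade:
  R: 75 − 30.75 = 44.25 → 44
  G: 70 − 28.7 = 41.3 → 41
  B: 136 − 55.76 = 80.24 → 80
  → #2c2950
62% tone:
  R: 75 + 32.86 = 107.86 → 108
  G: 70 + 0.62×(128−70) = 70 + 35.96 = 105.96 → 106
  B: 136 + 0.62×(128−136) = 136 − 4.96 = 131.04 → 131
  → #6c6a83

#2c2950, #6c6a83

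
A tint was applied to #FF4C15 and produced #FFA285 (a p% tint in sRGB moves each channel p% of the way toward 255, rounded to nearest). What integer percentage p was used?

#FF4C15 is rgb(255, 76, 21); #FFA285 is rgb(255, 162, 133).
On the B channel (widest range): 133 ≈ 21 + (p/100)(255 − 21), so p ≈ 100×(133 − 21)/(255 − 21) = 11200/234 = 47.86.
p = 48 reproduces all three channels after rounding.

48%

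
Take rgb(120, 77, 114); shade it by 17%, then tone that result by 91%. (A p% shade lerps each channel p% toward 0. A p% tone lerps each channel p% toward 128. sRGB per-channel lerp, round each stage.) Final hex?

#7D7A7D

Lerp each channel 17% toward 0:
  R: 120 + 0.17×(0−120) = 120 − 20.4 = 99.6 → 100
  G: 77 − 13.09 = 63.91 → 64
  B: 114 + 0.17×(0−114) = 114 − 19.38 = 94.62 → 95
After the shade: rgb(100, 64, 95) = #64405F.
A 91% tone moves each channel 91% toward 128:
  R: 100 + 0.91×(128−100) = 100 + 25.48 = 125.48 → 125
  G: 64 + 58.24 = 122.24 → 122
  B: 95 + 0.91×(128−95) = 95 + 30.03 = 125.03 → 125
rgb(125, 122, 125) = #7D7A7D.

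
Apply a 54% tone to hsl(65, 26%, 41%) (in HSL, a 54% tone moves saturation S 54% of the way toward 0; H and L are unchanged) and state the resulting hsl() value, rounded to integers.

hsl(65, 12%, 41%)

S moves 54% from 26 toward 0: 26 − 14.04 = 11.96 → 12.
H and L are unchanged.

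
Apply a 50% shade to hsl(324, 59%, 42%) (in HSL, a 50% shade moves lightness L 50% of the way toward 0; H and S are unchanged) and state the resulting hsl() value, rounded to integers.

L moves 50% from 42 toward 0: 42 − 21 = 21 → 21.
H and S are unchanged.

hsl(324, 59%, 21%)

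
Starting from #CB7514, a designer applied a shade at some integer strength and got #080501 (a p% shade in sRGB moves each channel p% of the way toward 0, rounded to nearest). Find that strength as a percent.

96%

#CB7514 is rgb(203, 117, 20); #080501 is rgb(8, 5, 1).
On the R channel (widest range): 8 ≈ 203 + (p/100)(0 − 203), so p ≈ 100×(8 − 203)/(0 − 203) = -19500/-203 = 96.06.
p = 96 reproduces all three channels after rounding.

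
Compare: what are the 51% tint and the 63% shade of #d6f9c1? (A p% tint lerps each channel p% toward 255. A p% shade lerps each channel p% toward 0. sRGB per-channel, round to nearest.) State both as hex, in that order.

#d6f9c1 is rgb(214, 249, 193).
51% tint:
  R: 214 + 20.91 = 234.91 → 235
  G: 249 + 0.51×(255−249) = 249 + 3.06 = 252.06 → 252
  B: 193 + 0.51×(255−193) = 193 + 31.62 = 224.62 → 225
  → #ebfce1
63% shade:
  R: 214 + 0.63×(0−214) = 214 − 134.82 = 79.18 → 79
  G: 249 + 0.63×(0−249) = 249 − 156.87 = 92.13 → 92
  B: 193 − 121.59 = 71.41 → 71
  → #4f5c47

#ebfce1, #4f5c47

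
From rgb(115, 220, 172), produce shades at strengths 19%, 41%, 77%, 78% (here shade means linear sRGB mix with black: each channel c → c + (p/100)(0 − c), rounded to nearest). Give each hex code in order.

19%: (115 − 21.85 = 93.15→93, 220 − 41.8 = 178.2→178, 172 − 32.68 = 139.32→139) → #5DB28B
41%: (115 − 47.15 = 67.85→68, 220 − 90.2 = 129.8→130, 172 − 70.52 = 101.48→101) → #448265
77%: (115 − 88.55 = 26.45→26, 220 − 169.4 = 50.6→51, 172 − 132.44 = 39.56→40) → #1A3328
78%: (115 − 89.7 = 25.3→25, 220 − 171.6 = 48.4→48, 172 − 134.16 = 37.84→38) → #193026

#5DB28B, #448265, #1A3328, #193026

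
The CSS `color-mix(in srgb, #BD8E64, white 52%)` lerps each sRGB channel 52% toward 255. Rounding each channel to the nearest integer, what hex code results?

#DFC9B5

#BD8E64 is rgb(189, 142, 100).
A 52% tint moves each channel 52% toward 255:
  R: 189 + 0.52×(255−189) = 189 + 34.32 = 223.32 → 223
  G: 142 + 0.52×(255−142) = 142 + 58.76 = 200.76 → 201
  B: 100 + 0.52×(255−100) = 100 + 80.6 = 180.6 → 181
rgb(223, 201, 181) = #DFC9B5.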